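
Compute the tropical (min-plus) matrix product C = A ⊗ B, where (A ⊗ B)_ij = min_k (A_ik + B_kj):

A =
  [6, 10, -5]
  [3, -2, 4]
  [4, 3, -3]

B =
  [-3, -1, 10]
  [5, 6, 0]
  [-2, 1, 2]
A ⊗ B =
  [-7, -4, -3]
  [0, 2, -2]
  [-5, -2, -1]

Apply the min-plus product entry-by-entry:
  C[0][0] = min over k of (A[0][0] + B[0][0] = 6 + -3 = 3, A[0][1] + B[1][0] = 10 + 5 = 15, A[0][2] + B[2][0] = -5 + -2 = -7) = -7 (attained at k = 2)
  C[0][1] = min over k of (A[0][0] + B[0][1] = 6 + -1 = 5, A[0][1] + B[1][1] = 10 + 6 = 16, A[0][2] + B[2][1] = -5 + 1 = -4) = -4 (attained at k = 2)
  C[0][2] = min over k of (A[0][0] + B[0][2] = 6 + 10 = 16, A[0][1] + B[1][2] = 10 + 0 = 10, A[0][2] + B[2][2] = -5 + 2 = -3) = -3 (attained at k = 2)
  C[1][0] = min over k of (A[1][0] + B[0][0] = 3 + -3 = 0, A[1][1] + B[1][0] = -2 + 5 = 3, A[1][2] + B[2][0] = 4 + -2 = 2) = 0 (attained at k = 0)
  C[1][1] = min over k of (A[1][0] + B[0][1] = 3 + -1 = 2, A[1][1] + B[1][1] = -2 + 6 = 4, A[1][2] + B[2][1] = 4 + 1 = 5) = 2 (attained at k = 0)
  C[1][2] = min over k of (A[1][0] + B[0][2] = 3 + 10 = 13, A[1][1] + B[1][2] = -2 + 0 = -2, A[1][2] + B[2][2] = 4 + 2 = 6) = -2 (attained at k = 1)
  C[2][0] = min over k of (A[2][0] + B[0][0] = 4 + -3 = 1, A[2][1] + B[1][0] = 3 + 5 = 8, A[2][2] + B[2][0] = -3 + -2 = -5) = -5 (attained at k = 2)
  C[2][1] = min over k of (A[2][0] + B[0][1] = 4 + -1 = 3, A[2][1] + B[1][1] = 3 + 6 = 9, A[2][2] + B[2][1] = -3 + 1 = -2) = -2 (attained at k = 2)
  C[2][2] = min over k of (A[2][0] + B[0][2] = 4 + 10 = 14, A[2][1] + B[1][2] = 3 + 0 = 3, A[2][2] + B[2][2] = -3 + 2 = -1) = -1 (attained at k = 2)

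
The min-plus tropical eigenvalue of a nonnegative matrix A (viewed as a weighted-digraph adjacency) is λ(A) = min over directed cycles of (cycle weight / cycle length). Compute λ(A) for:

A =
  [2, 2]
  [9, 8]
λ(A) = 2

Enumerate directed cycles and compute their means (weight / length). Sample:
  cycle 0 → 0: weight = 2, length = 1, mean = 2/1 ≈ 2.000
  cycle 1 → 1: weight = 8, length = 1, mean = 8/1 ≈ 8.000
  cycle 0 → 1 → 0: weight = 11, length = 2, mean = 11/2 ≈ 5.500
  cycle 1 → 0 → 1: weight = 11, length = 2, mean = 11/2 ≈ 5.500
Minimum mean = 2.000, attained e.g. along the cycle 0 → 0 with weight 2 and length 1. So λ(A) = 2/1 = 2.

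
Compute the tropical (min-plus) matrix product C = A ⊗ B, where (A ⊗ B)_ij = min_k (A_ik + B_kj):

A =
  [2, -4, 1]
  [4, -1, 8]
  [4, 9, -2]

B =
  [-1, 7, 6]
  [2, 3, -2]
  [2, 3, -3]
A ⊗ B =
  [-2, -1, -6]
  [1, 2, -3]
  [0, 1, -5]

Apply the min-plus product entry-by-entry:
  C[0][0] = min over k of (A[0][0] + B[0][0] = 2 + -1 = 1, A[0][1] + B[1][0] = -4 + 2 = -2, A[0][2] + B[2][0] = 1 + 2 = 3) = -2 (attained at k = 1)
  C[0][1] = min over k of (A[0][0] + B[0][1] = 2 + 7 = 9, A[0][1] + B[1][1] = -4 + 3 = -1, A[0][2] + B[2][1] = 1 + 3 = 4) = -1 (attained at k = 1)
  C[0][2] = min over k of (A[0][0] + B[0][2] = 2 + 6 = 8, A[0][1] + B[1][2] = -4 + -2 = -6, A[0][2] + B[2][2] = 1 + -3 = -2) = -6 (attained at k = 1)
  C[1][0] = min over k of (A[1][0] + B[0][0] = 4 + -1 = 3, A[1][1] + B[1][0] = -1 + 2 = 1, A[1][2] + B[2][0] = 8 + 2 = 10) = 1 (attained at k = 1)
  C[1][1] = min over k of (A[1][0] + B[0][1] = 4 + 7 = 11, A[1][1] + B[1][1] = -1 + 3 = 2, A[1][2] + B[2][1] = 8 + 3 = 11) = 2 (attained at k = 1)
  C[1][2] = min over k of (A[1][0] + B[0][2] = 4 + 6 = 10, A[1][1] + B[1][2] = -1 + -2 = -3, A[1][2] + B[2][2] = 8 + -3 = 5) = -3 (attained at k = 1)
  C[2][0] = min over k of (A[2][0] + B[0][0] = 4 + -1 = 3, A[2][1] + B[1][0] = 9 + 2 = 11, A[2][2] + B[2][0] = -2 + 2 = 0) = 0 (attained at k = 2)
  C[2][1] = min over k of (A[2][0] + B[0][1] = 4 + 7 = 11, A[2][1] + B[1][1] = 9 + 3 = 12, A[2][2] + B[2][1] = -2 + 3 = 1) = 1 (attained at k = 2)
  C[2][2] = min over k of (A[2][0] + B[0][2] = 4 + 6 = 10, A[2][1] + B[1][2] = 9 + -2 = 7, A[2][2] + B[2][2] = -2 + -3 = -5) = -5 (attained at k = 2)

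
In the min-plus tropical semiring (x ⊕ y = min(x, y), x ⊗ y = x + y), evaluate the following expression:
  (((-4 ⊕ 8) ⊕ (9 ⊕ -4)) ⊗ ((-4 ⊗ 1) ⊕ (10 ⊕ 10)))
(((-4 ⊕ 8) ⊕ (9 ⊕ -4)) ⊗ ((-4 ⊗ 1) ⊕ (10 ⊕ 10))) = -7

Expand innermost to outermost. Recall ⊕ takes the minimum of its arguments and ⊗ takes their sum. Working out the expression (((-4 ⊕ 8) ⊕ (9 ⊕ -4)) ⊗ ((-4 ⊗ 1) ⊕ (10 ⊕ 10))) gives -7.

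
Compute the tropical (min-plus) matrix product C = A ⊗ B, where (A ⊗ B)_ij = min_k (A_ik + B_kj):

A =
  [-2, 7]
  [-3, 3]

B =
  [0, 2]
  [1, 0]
A ⊗ B =
  [-2, 0]
  [-3, -1]

Apply the min-plus product entry-by-entry:
  C[0][0] = min over k of (A[0][0] + B[0][0] = -2 + 0 = -2, A[0][1] + B[1][0] = 7 + 1 = 8) = -2 (attained at k = 0)
  C[0][1] = min over k of (A[0][0] + B[0][1] = -2 + 2 = 0, A[0][1] + B[1][1] = 7 + 0 = 7) = 0 (attained at k = 0)
  C[1][0] = min over k of (A[1][0] + B[0][0] = -3 + 0 = -3, A[1][1] + B[1][0] = 3 + 1 = 4) = -3 (attained at k = 0)
  C[1][1] = min over k of (A[1][0] + B[0][1] = -3 + 2 = -1, A[1][1] + B[1][1] = 3 + 0 = 3) = -1 (attained at k = 0)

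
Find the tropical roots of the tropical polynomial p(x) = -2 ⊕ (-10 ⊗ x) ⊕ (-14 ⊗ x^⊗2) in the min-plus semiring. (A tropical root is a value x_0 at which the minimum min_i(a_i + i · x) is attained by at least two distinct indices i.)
Roots: {4, 8}

Each tropical root is a break point of the lower envelope of the lines y = a_i + i · x (there are 3 lines, with slopes 0, 1, ..., 2). Only the lines that attain the minimum somewhere contribute to roots; other lines are dominated. Here the surviving (envelope) indices are i = 2, i = 1, i = 0.
Intersections between consecutive envelope lines give the roots: for adjacent envelope indices i < j the intersection is x = (a_i − a_j) / (j − i). Reading off the sorted break points: {4, 8}.
Verification: at each break x_0, at least two indices attain the minimum of min_i(a_i + i · x_0).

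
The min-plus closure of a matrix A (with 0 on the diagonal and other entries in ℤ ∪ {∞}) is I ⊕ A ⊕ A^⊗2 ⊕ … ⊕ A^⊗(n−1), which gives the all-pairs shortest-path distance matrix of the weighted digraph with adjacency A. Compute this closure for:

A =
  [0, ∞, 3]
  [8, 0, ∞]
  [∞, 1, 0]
Closure =
  [0, 4, 3]
  [8, 0, 11]
  [9, 1, 0]

This is the Floyd-Warshall all-pairs shortest-path computation. For each intermediate vertex k = 0, 1, …, 2, update dist[i][j] ← min(dist[i][j], dist[i][k] + dist[k][j]). The final matrix gives, for each (i, j), the minimum total weight of any directed path from i to j (possibly empty when i = j).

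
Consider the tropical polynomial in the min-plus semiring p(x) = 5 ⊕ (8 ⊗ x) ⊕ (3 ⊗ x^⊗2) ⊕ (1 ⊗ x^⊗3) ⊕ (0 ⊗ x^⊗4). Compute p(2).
p(2) = 5

A tropical monomial a ⊗ x^⊗i evaluates to a + i · x. Evaluating each term at x = 2:
  Term 0 contributes 5 + 0 · 2 = 5
  Term 1 contributes 8 + 1 · 2 = 10
  Term 2 contributes 3 + 2 · 2 = 7
  Term 3 contributes 1 + 3 · 2 = 7
  Term 4 contributes 0 + 4 · 2 = 8
p(2) = ⊕ of these = min[5, 10, 7, 7, 8] = 5.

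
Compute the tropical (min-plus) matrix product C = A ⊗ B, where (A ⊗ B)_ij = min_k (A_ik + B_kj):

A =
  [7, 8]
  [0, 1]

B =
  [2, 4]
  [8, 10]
A ⊗ B =
  [9, 11]
  [2, 4]

Apply the min-plus product entry-by-entry:
  C[0][0] = min over k of (A[0][0] + B[0][0] = 7 + 2 = 9, A[0][1] + B[1][0] = 8 + 8 = 16) = 9 (attained at k = 0)
  C[0][1] = min over k of (A[0][0] + B[0][1] = 7 + 4 = 11, A[0][1] + B[1][1] = 8 + 10 = 18) = 11 (attained at k = 0)
  C[1][0] = min over k of (A[1][0] + B[0][0] = 0 + 2 = 2, A[1][1] + B[1][0] = 1 + 8 = 9) = 2 (attained at k = 0)
  C[1][1] = min over k of (A[1][0] + B[0][1] = 0 + 4 = 4, A[1][1] + B[1][1] = 1 + 10 = 11) = 4 (attained at k = 0)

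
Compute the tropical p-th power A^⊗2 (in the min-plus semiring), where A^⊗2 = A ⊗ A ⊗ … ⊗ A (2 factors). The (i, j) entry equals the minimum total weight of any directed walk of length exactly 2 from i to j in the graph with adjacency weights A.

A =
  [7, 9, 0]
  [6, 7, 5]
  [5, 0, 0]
A^⊗2 =
  [5, 0, 0]
  [10, 5, 5]
  [5, 0, 0]

Each entry (A^⊗2)_ij equals the minimum over all length-2 walks i = v_0 → v_1 → … → v_2 = j of Σ_t A[v_t][v_{t+1}]. For example, for (i, j) = (0, 2) we minimise over 3 possible intermediate vertex sequences; the minimum is 0, attained along the walk 0 → 2 → 2.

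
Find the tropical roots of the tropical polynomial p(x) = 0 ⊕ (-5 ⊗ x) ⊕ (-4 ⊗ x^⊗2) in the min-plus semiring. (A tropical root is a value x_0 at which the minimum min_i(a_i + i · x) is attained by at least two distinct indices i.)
Roots: {-1, 5}

Each tropical root is a break point of the lower envelope of the lines y = a_i + i · x (there are 3 lines, with slopes 0, 1, ..., 2). Only the lines that attain the minimum somewhere contribute to roots; other lines are dominated. Here the surviving (envelope) indices are i = 2, i = 1, i = 0.
Intersections between consecutive envelope lines give the roots: for adjacent envelope indices i < j the intersection is x = (a_i − a_j) / (j − i). Reading off the sorted break points: {-1, 5}.
Verification: at each break x_0, at least two indices attain the minimum of min_i(a_i + i · x_0).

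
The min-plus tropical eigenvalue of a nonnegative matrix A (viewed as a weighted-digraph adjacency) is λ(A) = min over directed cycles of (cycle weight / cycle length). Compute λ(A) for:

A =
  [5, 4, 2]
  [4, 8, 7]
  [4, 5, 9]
λ(A) = 3

Enumerate directed cycles and compute their means (weight / length). Sample:
  cycle 0 → 0: weight = 5, length = 1, mean = 5/1 ≈ 5.000
  cycle 1 → 1: weight = 8, length = 1, mean = 8/1 ≈ 8.000
  cycle 2 → 2: weight = 9, length = 1, mean = 9/1 ≈ 9.000
  cycle 0 → 1 → 0: weight = 8, length = 2, mean = 8/2 ≈ 4.000
  cycle 0 → 2 → 0: weight = 6, length = 2, mean = 6/2 ≈ 3.000
  cycle 1 → 0 → 1: weight = 8, length = 2, mean = 8/2 ≈ 4.000
Minimum mean = 3.000, attained e.g. along the cycle 0 → 2 → 0 with weight 6 and length 2. So λ(A) = 6/2 = 3.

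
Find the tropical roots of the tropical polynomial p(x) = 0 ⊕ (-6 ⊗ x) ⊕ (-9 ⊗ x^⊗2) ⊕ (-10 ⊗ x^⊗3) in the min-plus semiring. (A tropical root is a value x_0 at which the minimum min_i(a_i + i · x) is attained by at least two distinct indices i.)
Roots: {1, 3, 6}

Each tropical root is a break point of the lower envelope of the lines y = a_i + i · x (there are 4 lines, with slopes 0, 1, ..., 3). Only the lines that attain the minimum somewhere contribute to roots; other lines are dominated. Here the surviving (envelope) indices are i = 3, i = 2, i = 1, i = 0.
Intersections between consecutive envelope lines give the roots: for adjacent envelope indices i < j the intersection is x = (a_i − a_j) / (j − i). Reading off the sorted break points: {1, 3, 6}.
Verification: at each break x_0, at least two indices attain the minimum of min_i(a_i + i · x_0).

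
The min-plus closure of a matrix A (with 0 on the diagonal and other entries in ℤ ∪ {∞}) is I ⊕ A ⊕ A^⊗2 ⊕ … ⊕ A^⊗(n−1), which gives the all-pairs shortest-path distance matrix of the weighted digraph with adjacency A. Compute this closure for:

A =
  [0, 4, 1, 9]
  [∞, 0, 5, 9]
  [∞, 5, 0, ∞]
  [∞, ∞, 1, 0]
Closure =
  [0, 4, 1, 9]
  [∞, 0, 5, 9]
  [∞, 5, 0, 14]
  [∞, 6, 1, 0]

This is the Floyd-Warshall all-pairs shortest-path computation. For each intermediate vertex k = 0, 1, …, 3, update dist[i][j] ← min(dist[i][j], dist[i][k] + dist[k][j]). The final matrix gives, for each (i, j), the minimum total weight of any directed path from i to j (possibly empty when i = j).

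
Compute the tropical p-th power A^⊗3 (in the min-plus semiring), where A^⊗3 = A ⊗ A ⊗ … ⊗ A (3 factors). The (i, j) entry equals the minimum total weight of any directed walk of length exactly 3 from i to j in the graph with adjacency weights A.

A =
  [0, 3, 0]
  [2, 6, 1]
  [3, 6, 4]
A^⊗3 =
  [0, 3, 0]
  [2, 5, 2]
  [3, 6, 3]

Each entry (A^⊗3)_ij equals the minimum over all length-3 walks i = v_0 → v_1 → … → v_3 = j of Σ_t A[v_t][v_{t+1}]. For example, for (i, j) = (0, 2) we minimise over 9 possible intermediate vertex sequences; the minimum is 0, attained along the walk 0 → 0 → 0 → 2.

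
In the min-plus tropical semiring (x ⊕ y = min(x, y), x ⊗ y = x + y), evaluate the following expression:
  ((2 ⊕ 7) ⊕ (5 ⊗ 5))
((2 ⊕ 7) ⊕ (5 ⊗ 5)) = 2

Expand innermost to outermost. Recall ⊕ takes the minimum of its arguments and ⊗ takes their sum. Working out the expression ((2 ⊕ 7) ⊕ (5 ⊗ 5)) gives 2.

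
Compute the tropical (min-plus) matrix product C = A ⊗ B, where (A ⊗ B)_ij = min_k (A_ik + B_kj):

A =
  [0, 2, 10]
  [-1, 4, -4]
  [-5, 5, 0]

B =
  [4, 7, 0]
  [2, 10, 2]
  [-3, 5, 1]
A ⊗ B =
  [4, 7, 0]
  [-7, 1, -3]
  [-3, 2, -5]

Apply the min-plus product entry-by-entry:
  C[0][0] = min over k of (A[0][0] + B[0][0] = 0 + 4 = 4, A[0][1] + B[1][0] = 2 + 2 = 4, A[0][2] + B[2][0] = 10 + -3 = 7) = 4 (attained at k = 0)
  C[0][1] = min over k of (A[0][0] + B[0][1] = 0 + 7 = 7, A[0][1] + B[1][1] = 2 + 10 = 12, A[0][2] + B[2][1] = 10 + 5 = 15) = 7 (attained at k = 0)
  C[0][2] = min over k of (A[0][0] + B[0][2] = 0 + 0 = 0, A[0][1] + B[1][2] = 2 + 2 = 4, A[0][2] + B[2][2] = 10 + 1 = 11) = 0 (attained at k = 0)
  C[1][0] = min over k of (A[1][0] + B[0][0] = -1 + 4 = 3, A[1][1] + B[1][0] = 4 + 2 = 6, A[1][2] + B[2][0] = -4 + -3 = -7) = -7 (attained at k = 2)
  C[1][1] = min over k of (A[1][0] + B[0][1] = -1 + 7 = 6, A[1][1] + B[1][1] = 4 + 10 = 14, A[1][2] + B[2][1] = -4 + 5 = 1) = 1 (attained at k = 2)
  C[1][2] = min over k of (A[1][0] + B[0][2] = -1 + 0 = -1, A[1][1] + B[1][2] = 4 + 2 = 6, A[1][2] + B[2][2] = -4 + 1 = -3) = -3 (attained at k = 2)
  C[2][0] = min over k of (A[2][0] + B[0][0] = -5 + 4 = -1, A[2][1] + B[1][0] = 5 + 2 = 7, A[2][2] + B[2][0] = 0 + -3 = -3) = -3 (attained at k = 2)
  C[2][1] = min over k of (A[2][0] + B[0][1] = -5 + 7 = 2, A[2][1] + B[1][1] = 5 + 10 = 15, A[2][2] + B[2][1] = 0 + 5 = 5) = 2 (attained at k = 0)
  C[2][2] = min over k of (A[2][0] + B[0][2] = -5 + 0 = -5, A[2][1] + B[1][2] = 5 + 2 = 7, A[2][2] + B[2][2] = 0 + 1 = 1) = -5 (attained at k = 0)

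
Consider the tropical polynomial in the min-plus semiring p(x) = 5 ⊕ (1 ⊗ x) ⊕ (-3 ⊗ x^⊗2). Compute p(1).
p(1) = -1

A tropical monomial a ⊗ x^⊗i evaluates to a + i · x. Evaluating each term at x = 1:
  Term 0 contributes 5 + 0 · 1 = 5
  Term 1 contributes 1 + 1 · 1 = 2
  Term 2 contributes -3 + 2 · 1 = -1
p(1) = ⊕ of these = min[5, 2, -1] = -1.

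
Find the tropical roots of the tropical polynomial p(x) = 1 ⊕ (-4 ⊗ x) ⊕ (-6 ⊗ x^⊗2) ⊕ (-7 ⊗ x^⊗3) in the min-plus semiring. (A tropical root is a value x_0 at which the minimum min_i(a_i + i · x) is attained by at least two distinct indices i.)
Roots: {1, 2, 5}

Each tropical root is a break point of the lower envelope of the lines y = a_i + i · x (there are 4 lines, with slopes 0, 1, ..., 3). Only the lines that attain the minimum somewhere contribute to roots; other lines are dominated. Here the surviving (envelope) indices are i = 3, i = 2, i = 1, i = 0.
Intersections between consecutive envelope lines give the roots: for adjacent envelope indices i < j the intersection is x = (a_i − a_j) / (j − i). Reading off the sorted break points: {1, 2, 5}.
Verification: at each break x_0, at least two indices attain the minimum of min_i(a_i + i · x_0).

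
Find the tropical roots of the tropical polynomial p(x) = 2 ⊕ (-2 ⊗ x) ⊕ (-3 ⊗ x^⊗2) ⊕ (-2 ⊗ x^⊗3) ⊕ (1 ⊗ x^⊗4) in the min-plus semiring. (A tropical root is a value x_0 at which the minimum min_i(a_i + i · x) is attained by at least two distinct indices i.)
Roots: {-3, -1, 1, 4}

Each tropical root is a break point of the lower envelope of the lines y = a_i + i · x (there are 5 lines, with slopes 0, 1, ..., 4). Only the lines that attain the minimum somewhere contribute to roots; other lines are dominated. Here the surviving (envelope) indices are i = 4, i = 3, i = 2, i = 1, i = 0.
Intersections between consecutive envelope lines give the roots: for adjacent envelope indices i < j the intersection is x = (a_i − a_j) / (j − i). Reading off the sorted break points: {-3, -1, 1, 4}.
Verification: at each break x_0, at least two indices attain the minimum of min_i(a_i + i · x_0).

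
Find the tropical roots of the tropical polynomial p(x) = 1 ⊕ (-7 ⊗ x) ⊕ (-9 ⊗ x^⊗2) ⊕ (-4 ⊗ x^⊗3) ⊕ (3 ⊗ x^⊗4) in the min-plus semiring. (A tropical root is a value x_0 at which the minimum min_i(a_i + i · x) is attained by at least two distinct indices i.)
Roots: {-7, -5, 2, 8}

Each tropical root is a break point of the lower envelope of the lines y = a_i + i · x (there are 5 lines, with slopes 0, 1, ..., 4). Only the lines that attain the minimum somewhere contribute to roots; other lines are dominated. Here the surviving (envelope) indices are i = 4, i = 3, i = 2, i = 1, i = 0.
Intersections between consecutive envelope lines give the roots: for adjacent envelope indices i < j the intersection is x = (a_i − a_j) / (j − i). Reading off the sorted break points: {-7, -5, 2, 8}.
Verification: at each break x_0, at least two indices attain the minimum of min_i(a_i + i · x_0).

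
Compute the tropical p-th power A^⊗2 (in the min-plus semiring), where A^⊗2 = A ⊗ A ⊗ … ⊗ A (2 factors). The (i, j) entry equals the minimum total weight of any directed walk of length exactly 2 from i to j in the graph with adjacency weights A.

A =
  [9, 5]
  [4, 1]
A^⊗2 =
  [9, 6]
  [5, 2]

Each entry (A^⊗2)_ij equals the minimum over all length-2 walks i = v_0 → v_1 → … → v_2 = j of Σ_t A[v_t][v_{t+1}]. For example, for (i, j) = (0, 1) we minimise over 2 possible intermediate vertex sequences; the minimum is 6, attained along the walk 0 → 1 → 1.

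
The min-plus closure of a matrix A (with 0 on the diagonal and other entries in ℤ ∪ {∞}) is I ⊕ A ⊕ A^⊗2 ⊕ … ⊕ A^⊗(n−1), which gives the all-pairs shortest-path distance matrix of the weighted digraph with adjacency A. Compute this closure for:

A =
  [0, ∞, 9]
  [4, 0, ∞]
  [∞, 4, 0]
Closure =
  [0, 13, 9]
  [4, 0, 13]
  [8, 4, 0]

This is the Floyd-Warshall all-pairs shortest-path computation. For each intermediate vertex k = 0, 1, …, 2, update dist[i][j] ← min(dist[i][j], dist[i][k] + dist[k][j]). The final matrix gives, for each (i, j), the minimum total weight of any directed path from i to j (possibly empty when i = j).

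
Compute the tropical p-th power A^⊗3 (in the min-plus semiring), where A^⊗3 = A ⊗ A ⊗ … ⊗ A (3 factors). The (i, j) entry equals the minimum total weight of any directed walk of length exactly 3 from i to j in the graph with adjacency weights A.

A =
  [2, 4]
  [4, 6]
A^⊗3 =
  [6, 8]
  [8, 10]

Each entry (A^⊗3)_ij equals the minimum over all length-3 walks i = v_0 → v_1 → … → v_3 = j of Σ_t A[v_t][v_{t+1}]. For example, for (i, j) = (0, 1) we minimise over 4 possible intermediate vertex sequences; the minimum is 8, attained along the walk 0 → 0 → 0 → 1.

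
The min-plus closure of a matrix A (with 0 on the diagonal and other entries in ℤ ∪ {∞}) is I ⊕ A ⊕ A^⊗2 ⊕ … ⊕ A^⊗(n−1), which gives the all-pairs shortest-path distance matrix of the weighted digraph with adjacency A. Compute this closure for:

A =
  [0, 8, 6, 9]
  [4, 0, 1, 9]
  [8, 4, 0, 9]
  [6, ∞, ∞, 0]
Closure =
  [0, 8, 6, 9]
  [4, 0, 1, 9]
  [8, 4, 0, 9]
  [6, 14, 12, 0]

This is the Floyd-Warshall all-pairs shortest-path computation. For each intermediate vertex k = 0, 1, …, 3, update dist[i][j] ← min(dist[i][j], dist[i][k] + dist[k][j]). The final matrix gives, for each (i, j), the minimum total weight of any directed path from i to j (possibly empty when i = j).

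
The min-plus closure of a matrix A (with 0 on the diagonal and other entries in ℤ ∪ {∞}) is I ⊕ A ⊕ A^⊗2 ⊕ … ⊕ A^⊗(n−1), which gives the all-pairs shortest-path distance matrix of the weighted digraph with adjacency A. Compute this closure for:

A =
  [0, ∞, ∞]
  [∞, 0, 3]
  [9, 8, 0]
Closure =
  [0, ∞, ∞]
  [12, 0, 3]
  [9, 8, 0]

This is the Floyd-Warshall all-pairs shortest-path computation. For each intermediate vertex k = 0, 1, …, 2, update dist[i][j] ← min(dist[i][j], dist[i][k] + dist[k][j]). The final matrix gives, for each (i, j), the minimum total weight of any directed path from i to j (possibly empty when i = j).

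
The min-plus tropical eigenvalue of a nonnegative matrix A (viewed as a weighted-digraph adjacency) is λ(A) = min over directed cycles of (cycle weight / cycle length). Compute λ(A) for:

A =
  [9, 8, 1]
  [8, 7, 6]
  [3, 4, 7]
λ(A) = 2

Enumerate directed cycles and compute their means (weight / length). Sample:
  cycle 0 → 0: weight = 9, length = 1, mean = 9/1 ≈ 9.000
  cycle 1 → 1: weight = 7, length = 1, mean = 7/1 ≈ 7.000
  cycle 2 → 2: weight = 7, length = 1, mean = 7/1 ≈ 7.000
  cycle 0 → 1 → 0: weight = 16, length = 2, mean = 16/2 ≈ 8.000
  cycle 0 → 2 → 0: weight = 4, length = 2, mean = 4/2 ≈ 2.000
  cycle 1 → 0 → 1: weight = 16, length = 2, mean = 16/2 ≈ 8.000
Minimum mean = 2.000, attained e.g. along the cycle 0 → 2 → 0 with weight 4 and length 2. So λ(A) = 4/2 = 2.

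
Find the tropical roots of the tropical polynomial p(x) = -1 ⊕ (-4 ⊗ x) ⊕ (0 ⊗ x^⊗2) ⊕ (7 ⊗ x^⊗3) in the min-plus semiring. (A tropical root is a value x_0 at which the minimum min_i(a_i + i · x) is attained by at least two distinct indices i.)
Roots: {-7, -4, 3}

Each tropical root is a break point of the lower envelope of the lines y = a_i + i · x (there are 4 lines, with slopes 0, 1, ..., 3). Only the lines that attain the minimum somewhere contribute to roots; other lines are dominated. Here the surviving (envelope) indices are i = 3, i = 2, i = 1, i = 0.
Intersections between consecutive envelope lines give the roots: for adjacent envelope indices i < j the intersection is x = (a_i − a_j) / (j − i). Reading off the sorted break points: {-7, -4, 3}.
Verification: at each break x_0, at least two indices attain the minimum of min_i(a_i + i · x_0).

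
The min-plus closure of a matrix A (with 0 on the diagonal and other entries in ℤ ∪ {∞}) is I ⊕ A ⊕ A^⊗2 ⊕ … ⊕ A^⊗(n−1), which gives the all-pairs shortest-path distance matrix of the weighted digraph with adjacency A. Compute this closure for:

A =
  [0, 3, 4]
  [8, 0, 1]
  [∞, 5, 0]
Closure =
  [0, 3, 4]
  [8, 0, 1]
  [13, 5, 0]

This is the Floyd-Warshall all-pairs shortest-path computation. For each intermediate vertex k = 0, 1, …, 2, update dist[i][j] ← min(dist[i][j], dist[i][k] + dist[k][j]). The final matrix gives, for each (i, j), the minimum total weight of any directed path from i to j (possibly empty when i = j).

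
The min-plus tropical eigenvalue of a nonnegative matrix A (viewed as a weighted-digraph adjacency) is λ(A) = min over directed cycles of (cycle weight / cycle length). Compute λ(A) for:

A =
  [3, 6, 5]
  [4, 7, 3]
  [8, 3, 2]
λ(A) = 2

Enumerate directed cycles and compute their means (weight / length). Sample:
  cycle 0 → 0: weight = 3, length = 1, mean = 3/1 ≈ 3.000
  cycle 1 → 1: weight = 7, length = 1, mean = 7/1 ≈ 7.000
  cycle 2 → 2: weight = 2, length = 1, mean = 2/1 ≈ 2.000
  cycle 0 → 1 → 0: weight = 10, length = 2, mean = 10/2 ≈ 5.000
  cycle 0 → 2 → 0: weight = 13, length = 2, mean = 13/2 ≈ 6.500
  cycle 1 → 0 → 1: weight = 10, length = 2, mean = 10/2 ≈ 5.000
Minimum mean = 2.000, attained e.g. along the cycle 2 → 2 with weight 2 and length 1. So λ(A) = 2/1 = 2.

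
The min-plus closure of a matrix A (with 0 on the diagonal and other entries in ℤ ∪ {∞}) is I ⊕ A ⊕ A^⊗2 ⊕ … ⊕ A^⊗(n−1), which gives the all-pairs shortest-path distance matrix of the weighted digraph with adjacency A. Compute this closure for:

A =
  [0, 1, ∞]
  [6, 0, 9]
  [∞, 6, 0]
Closure =
  [0, 1, 10]
  [6, 0, 9]
  [12, 6, 0]

This is the Floyd-Warshall all-pairs shortest-path computation. For each intermediate vertex k = 0, 1, …, 2, update dist[i][j] ← min(dist[i][j], dist[i][k] + dist[k][j]). The final matrix gives, for each (i, j), the minimum total weight of any directed path from i to j (possibly empty when i = j).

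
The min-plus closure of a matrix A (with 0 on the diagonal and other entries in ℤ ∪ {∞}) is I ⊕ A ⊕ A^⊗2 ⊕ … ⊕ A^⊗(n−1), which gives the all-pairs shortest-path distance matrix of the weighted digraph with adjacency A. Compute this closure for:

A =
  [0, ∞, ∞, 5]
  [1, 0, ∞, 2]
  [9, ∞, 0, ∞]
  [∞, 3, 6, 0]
Closure =
  [0, 8, 11, 5]
  [1, 0, 8, 2]
  [9, 17, 0, 14]
  [4, 3, 6, 0]

This is the Floyd-Warshall all-pairs shortest-path computation. For each intermediate vertex k = 0, 1, …, 3, update dist[i][j] ← min(dist[i][j], dist[i][k] + dist[k][j]). The final matrix gives, for each (i, j), the minimum total weight of any directed path from i to j (possibly empty when i = j).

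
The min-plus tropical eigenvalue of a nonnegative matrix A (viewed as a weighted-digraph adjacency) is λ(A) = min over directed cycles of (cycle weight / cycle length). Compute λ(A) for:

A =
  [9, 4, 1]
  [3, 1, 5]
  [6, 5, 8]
λ(A) = 1

Enumerate directed cycles and compute their means (weight / length). Sample:
  cycle 0 → 0: weight = 9, length = 1, mean = 9/1 ≈ 9.000
  cycle 1 → 1: weight = 1, length = 1, mean = 1/1 ≈ 1.000
  cycle 2 → 2: weight = 8, length = 1, mean = 8/1 ≈ 8.000
  cycle 0 → 1 → 0: weight = 7, length = 2, mean = 7/2 ≈ 3.500
  cycle 0 → 2 → 0: weight = 7, length = 2, mean = 7/2 ≈ 3.500
  cycle 1 → 0 → 1: weight = 7, length = 2, mean = 7/2 ≈ 3.500
Minimum mean = 1.000, attained e.g. along the cycle 1 → 1 with weight 1 and length 1. So λ(A) = 1/1 = 1.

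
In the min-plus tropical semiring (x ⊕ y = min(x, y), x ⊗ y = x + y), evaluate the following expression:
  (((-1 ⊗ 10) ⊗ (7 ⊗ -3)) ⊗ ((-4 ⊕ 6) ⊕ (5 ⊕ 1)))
(((-1 ⊗ 10) ⊗ (7 ⊗ -3)) ⊗ ((-4 ⊕ 6) ⊕ (5 ⊕ 1))) = 9

Expand innermost to outermost. Recall ⊕ takes the minimum of its arguments and ⊗ takes their sum. Working out the expression (((-1 ⊗ 10) ⊗ (7 ⊗ -3)) ⊗ ((-4 ⊕ 6) ⊕ (5 ⊕ 1))) gives 9.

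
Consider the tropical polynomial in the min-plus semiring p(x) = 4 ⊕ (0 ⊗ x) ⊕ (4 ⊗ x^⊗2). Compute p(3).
p(3) = 3

A tropical monomial a ⊗ x^⊗i evaluates to a + i · x. Evaluating each term at x = 3:
  Term 0 contributes 4 + 0 · 3 = 4
  Term 1 contributes 0 + 1 · 3 = 3
  Term 2 contributes 4 + 2 · 3 = 10
p(3) = ⊕ of these = min[4, 3, 10] = 3.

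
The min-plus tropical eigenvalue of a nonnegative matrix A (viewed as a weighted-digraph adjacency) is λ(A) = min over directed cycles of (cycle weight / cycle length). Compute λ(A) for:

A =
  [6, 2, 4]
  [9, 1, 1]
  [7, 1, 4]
λ(A) = 1

Enumerate directed cycles and compute their means (weight / length). Sample:
  cycle 0 → 0: weight = 6, length = 1, mean = 6/1 ≈ 6.000
  cycle 1 → 1: weight = 1, length = 1, mean = 1/1 ≈ 1.000
  cycle 2 → 2: weight = 4, length = 1, mean = 4/1 ≈ 4.000
  cycle 0 → 1 → 0: weight = 11, length = 2, mean = 11/2 ≈ 5.500
  cycle 0 → 2 → 0: weight = 11, length = 2, mean = 11/2 ≈ 5.500
  cycle 1 → 0 → 1: weight = 11, length = 2, mean = 11/2 ≈ 5.500
Minimum mean = 1.000, attained e.g. along the cycle 1 → 1 with weight 1 and length 1. So λ(A) = 1/1 = 1.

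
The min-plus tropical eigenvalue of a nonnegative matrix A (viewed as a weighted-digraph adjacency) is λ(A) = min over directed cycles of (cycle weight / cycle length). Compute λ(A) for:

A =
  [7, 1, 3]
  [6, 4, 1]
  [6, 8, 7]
λ(A) = 8/3

Enumerate directed cycles and compute their means (weight / length). Sample:
  cycle 0 → 0: weight = 7, length = 1, mean = 7/1 ≈ 7.000
  cycle 1 → 1: weight = 4, length = 1, mean = 4/1 ≈ 4.000
  cycle 2 → 2: weight = 7, length = 1, mean = 7/1 ≈ 7.000
  cycle 0 → 1 → 0: weight = 7, length = 2, mean = 7/2 ≈ 3.500
  cycle 0 → 2 → 0: weight = 9, length = 2, mean = 9/2 ≈ 4.500
  cycle 1 → 0 → 1: weight = 7, length = 2, mean = 7/2 ≈ 3.500
Minimum mean = 2.667, attained e.g. along the cycle 0 → 1 → 2 → 0 with weight 8 and length 3. So λ(A) = 8/3 = 8/3.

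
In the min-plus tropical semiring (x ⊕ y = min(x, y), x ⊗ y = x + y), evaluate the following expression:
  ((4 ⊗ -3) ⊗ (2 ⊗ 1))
((4 ⊗ -3) ⊗ (2 ⊗ 1)) = 4

Expand innermost to outermost. Recall ⊕ takes the minimum of its arguments and ⊗ takes their sum. Working out the expression ((4 ⊗ -3) ⊗ (2 ⊗ 1)) gives 4.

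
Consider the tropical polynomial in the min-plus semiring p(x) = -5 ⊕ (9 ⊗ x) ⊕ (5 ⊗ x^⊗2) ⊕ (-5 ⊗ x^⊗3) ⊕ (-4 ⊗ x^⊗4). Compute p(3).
p(3) = -5

A tropical monomial a ⊗ x^⊗i evaluates to a + i · x. Evaluating each term at x = 3:
  Term 0 contributes -5 + 0 · 3 = -5
  Term 1 contributes 9 + 1 · 3 = 12
  Term 2 contributes 5 + 2 · 3 = 11
  Term 3 contributes -5 + 3 · 3 = 4
  Term 4 contributes -4 + 4 · 3 = 8
p(3) = ⊕ of these = min[-5, 12, 11, 4, 8] = -5.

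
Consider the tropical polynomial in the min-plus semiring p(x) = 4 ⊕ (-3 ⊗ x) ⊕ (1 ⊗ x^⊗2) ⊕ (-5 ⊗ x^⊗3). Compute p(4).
p(4) = 1

A tropical monomial a ⊗ x^⊗i evaluates to a + i · x. Evaluating each term at x = 4:
  Term 0 contributes 4 + 0 · 4 = 4
  Term 1 contributes -3 + 1 · 4 = 1
  Term 2 contributes 1 + 2 · 4 = 9
  Term 3 contributes -5 + 3 · 4 = 7
p(4) = ⊕ of these = min[4, 1, 9, 7] = 1.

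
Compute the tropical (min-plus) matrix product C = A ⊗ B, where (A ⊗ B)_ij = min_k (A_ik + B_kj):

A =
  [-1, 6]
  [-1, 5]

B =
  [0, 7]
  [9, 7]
A ⊗ B =
  [-1, 6]
  [-1, 6]

Apply the min-plus product entry-by-entry:
  C[0][0] = min over k of (A[0][0] + B[0][0] = -1 + 0 = -1, A[0][1] + B[1][0] = 6 + 9 = 15) = -1 (attained at k = 0)
  C[0][1] = min over k of (A[0][0] + B[0][1] = -1 + 7 = 6, A[0][1] + B[1][1] = 6 + 7 = 13) = 6 (attained at k = 0)
  C[1][0] = min over k of (A[1][0] + B[0][0] = -1 + 0 = -1, A[1][1] + B[1][0] = 5 + 9 = 14) = -1 (attained at k = 0)
  C[1][1] = min over k of (A[1][0] + B[0][1] = -1 + 7 = 6, A[1][1] + B[1][1] = 5 + 7 = 12) = 6 (attained at k = 0)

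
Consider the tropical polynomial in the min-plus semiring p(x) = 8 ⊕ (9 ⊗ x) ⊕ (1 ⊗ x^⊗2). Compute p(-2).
p(-2) = -3

A tropical monomial a ⊗ x^⊗i evaluates to a + i · x. Evaluating each term at x = -2:
  Term 0 contributes 8 + 0 · -2 = 8
  Term 1 contributes 9 + 1 · -2 = 7
  Term 2 contributes 1 + 2 · -2 = -3
p(-2) = ⊕ of these = min[8, 7, -3] = -3.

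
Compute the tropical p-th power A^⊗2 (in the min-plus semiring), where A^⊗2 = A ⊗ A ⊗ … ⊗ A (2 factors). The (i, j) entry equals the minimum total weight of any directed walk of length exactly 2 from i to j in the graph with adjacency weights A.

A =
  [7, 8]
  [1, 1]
A^⊗2 =
  [9, 9]
  [2, 2]

Each entry (A^⊗2)_ij equals the minimum over all length-2 walks i = v_0 → v_1 → … → v_2 = j of Σ_t A[v_t][v_{t+1}]. For example, for (i, j) = (0, 1) we minimise over 2 possible intermediate vertex sequences; the minimum is 9, attained along the walk 0 → 1 → 1.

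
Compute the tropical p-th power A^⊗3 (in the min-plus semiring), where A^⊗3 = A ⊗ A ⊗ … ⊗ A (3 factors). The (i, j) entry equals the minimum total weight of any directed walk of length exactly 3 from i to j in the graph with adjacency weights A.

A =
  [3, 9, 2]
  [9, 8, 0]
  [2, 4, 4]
A^⊗3 =
  [7, 9, 6]
  [5, 8, 4]
  [6, 8, 7]

Each entry (A^⊗3)_ij equals the minimum over all length-3 walks i = v_0 → v_1 → … → v_3 = j of Σ_t A[v_t][v_{t+1}]. For example, for (i, j) = (0, 2) we minimise over 9 possible intermediate vertex sequences; the minimum is 6, attained along the walk 0 → 2 → 0 → 2.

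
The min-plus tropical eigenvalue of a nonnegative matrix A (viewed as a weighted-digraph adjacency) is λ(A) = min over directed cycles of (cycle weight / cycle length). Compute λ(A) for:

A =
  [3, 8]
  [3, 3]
λ(A) = 3

Enumerate directed cycles and compute their means (weight / length). Sample:
  cycle 0 → 0: weight = 3, length = 1, mean = 3/1 ≈ 3.000
  cycle 1 → 1: weight = 3, length = 1, mean = 3/1 ≈ 3.000
  cycle 0 → 1 → 0: weight = 11, length = 2, mean = 11/2 ≈ 5.500
  cycle 1 → 0 → 1: weight = 11, length = 2, mean = 11/2 ≈ 5.500
Minimum mean = 3.000, attained e.g. along the cycle 0 → 0 with weight 3 and length 1. So λ(A) = 3/1 = 3.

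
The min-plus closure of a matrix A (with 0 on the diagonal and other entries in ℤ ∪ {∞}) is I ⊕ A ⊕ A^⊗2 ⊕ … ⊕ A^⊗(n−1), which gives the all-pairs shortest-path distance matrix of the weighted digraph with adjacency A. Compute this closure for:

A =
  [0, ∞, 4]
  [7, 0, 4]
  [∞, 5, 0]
Closure =
  [0, 9, 4]
  [7, 0, 4]
  [12, 5, 0]

This is the Floyd-Warshall all-pairs shortest-path computation. For each intermediate vertex k = 0, 1, …, 2, update dist[i][j] ← min(dist[i][j], dist[i][k] + dist[k][j]). The final matrix gives, for each (i, j), the minimum total weight of any directed path from i to j (possibly empty when i = j).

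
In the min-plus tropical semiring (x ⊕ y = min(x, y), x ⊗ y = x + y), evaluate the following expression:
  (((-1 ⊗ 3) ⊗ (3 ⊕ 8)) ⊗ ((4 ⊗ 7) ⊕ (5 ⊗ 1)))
(((-1 ⊗ 3) ⊗ (3 ⊕ 8)) ⊗ ((4 ⊗ 7) ⊕ (5 ⊗ 1))) = 11

Expand innermost to outermost. Recall ⊕ takes the minimum of its arguments and ⊗ takes their sum. Working out the expression (((-1 ⊗ 3) ⊗ (3 ⊕ 8)) ⊗ ((4 ⊗ 7) ⊕ (5 ⊗ 1))) gives 11.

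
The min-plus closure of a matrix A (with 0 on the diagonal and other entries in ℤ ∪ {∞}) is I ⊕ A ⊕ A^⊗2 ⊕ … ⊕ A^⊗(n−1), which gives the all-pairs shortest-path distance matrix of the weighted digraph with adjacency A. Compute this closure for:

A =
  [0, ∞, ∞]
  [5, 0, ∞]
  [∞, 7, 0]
Closure =
  [0, ∞, ∞]
  [5, 0, ∞]
  [12, 7, 0]

This is the Floyd-Warshall all-pairs shortest-path computation. For each intermediate vertex k = 0, 1, …, 2, update dist[i][j] ← min(dist[i][j], dist[i][k] + dist[k][j]). The final matrix gives, for each (i, j), the minimum total weight of any directed path from i to j (possibly empty when i = j).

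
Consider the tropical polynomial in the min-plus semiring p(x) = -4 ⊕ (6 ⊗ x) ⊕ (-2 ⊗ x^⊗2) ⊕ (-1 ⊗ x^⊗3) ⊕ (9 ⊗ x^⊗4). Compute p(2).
p(2) = -4

A tropical monomial a ⊗ x^⊗i evaluates to a + i · x. Evaluating each term at x = 2:
  Term 0 contributes -4 + 0 · 2 = -4
  Term 1 contributes 6 + 1 · 2 = 8
  Term 2 contributes -2 + 2 · 2 = 2
  Term 3 contributes -1 + 3 · 2 = 5
  Term 4 contributes 9 + 4 · 2 = 17
p(2) = ⊕ of these = min[-4, 8, 2, 5, 17] = -4.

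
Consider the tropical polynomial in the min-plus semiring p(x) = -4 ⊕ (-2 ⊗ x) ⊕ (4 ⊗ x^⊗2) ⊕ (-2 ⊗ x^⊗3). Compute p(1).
p(1) = -4

A tropical monomial a ⊗ x^⊗i evaluates to a + i · x. Evaluating each term at x = 1:
  Term 0 contributes -4 + 0 · 1 = -4
  Term 1 contributes -2 + 1 · 1 = -1
  Term 2 contributes 4 + 2 · 1 = 6
  Term 3 contributes -2 + 3 · 1 = 1
p(1) = ⊕ of these = min[-4, -1, 6, 1] = -4.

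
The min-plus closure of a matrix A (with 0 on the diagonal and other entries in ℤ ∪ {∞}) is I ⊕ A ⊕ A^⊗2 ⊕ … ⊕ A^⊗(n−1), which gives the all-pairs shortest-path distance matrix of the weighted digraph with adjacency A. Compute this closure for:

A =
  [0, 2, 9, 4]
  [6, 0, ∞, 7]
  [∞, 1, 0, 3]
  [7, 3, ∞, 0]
Closure =
  [0, 2, 9, 4]
  [6, 0, 15, 7]
  [7, 1, 0, 3]
  [7, 3, 16, 0]

This is the Floyd-Warshall all-pairs shortest-path computation. For each intermediate vertex k = 0, 1, …, 3, update dist[i][j] ← min(dist[i][j], dist[i][k] + dist[k][j]). The final matrix gives, for each (i, j), the minimum total weight of any directed path from i to j (possibly empty when i = j).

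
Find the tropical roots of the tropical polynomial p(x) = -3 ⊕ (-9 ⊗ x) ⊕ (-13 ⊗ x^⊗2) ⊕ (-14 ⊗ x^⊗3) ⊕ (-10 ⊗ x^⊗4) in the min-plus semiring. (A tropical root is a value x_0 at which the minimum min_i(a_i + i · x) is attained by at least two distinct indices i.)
Roots: {-4, 1, 4, 6}

Each tropical root is a break point of the lower envelope of the lines y = a_i + i · x (there are 5 lines, with slopes 0, 1, ..., 4). Only the lines that attain the minimum somewhere contribute to roots; other lines are dominated. Here the surviving (envelope) indices are i = 4, i = 3, i = 2, i = 1, i = 0.
Intersections between consecutive envelope lines give the roots: for adjacent envelope indices i < j the intersection is x = (a_i − a_j) / (j − i). Reading off the sorted break points: {-4, 1, 4, 6}.
Verification: at each break x_0, at least two indices attain the minimum of min_i(a_i + i · x_0).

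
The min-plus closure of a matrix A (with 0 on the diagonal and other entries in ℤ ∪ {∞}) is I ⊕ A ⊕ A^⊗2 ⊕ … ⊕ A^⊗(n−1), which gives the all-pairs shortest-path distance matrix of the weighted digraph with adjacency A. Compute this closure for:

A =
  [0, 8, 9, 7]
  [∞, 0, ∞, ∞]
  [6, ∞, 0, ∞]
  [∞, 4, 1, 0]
Closure =
  [0, 8, 8, 7]
  [∞, 0, ∞, ∞]
  [6, 14, 0, 13]
  [7, 4, 1, 0]

This is the Floyd-Warshall all-pairs shortest-path computation. For each intermediate vertex k = 0, 1, …, 3, update dist[i][j] ← min(dist[i][j], dist[i][k] + dist[k][j]). The final matrix gives, for each (i, j), the minimum total weight of any directed path from i to j (possibly empty when i = j).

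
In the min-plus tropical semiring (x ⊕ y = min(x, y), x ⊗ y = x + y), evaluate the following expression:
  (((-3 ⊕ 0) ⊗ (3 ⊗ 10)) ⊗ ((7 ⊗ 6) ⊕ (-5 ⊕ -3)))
(((-3 ⊕ 0) ⊗ (3 ⊗ 10)) ⊗ ((7 ⊗ 6) ⊕ (-5 ⊕ -3))) = 5

Expand innermost to outermost. Recall ⊕ takes the minimum of its arguments and ⊗ takes their sum. Working out the expression (((-3 ⊕ 0) ⊗ (3 ⊗ 10)) ⊗ ((7 ⊗ 6) ⊕ (-5 ⊕ -3))) gives 5.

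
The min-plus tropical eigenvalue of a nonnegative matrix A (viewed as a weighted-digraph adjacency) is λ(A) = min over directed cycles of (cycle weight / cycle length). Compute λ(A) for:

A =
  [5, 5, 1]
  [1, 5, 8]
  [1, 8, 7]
λ(A) = 1

Enumerate directed cycles and compute their means (weight / length). Sample:
  cycle 0 → 0: weight = 5, length = 1, mean = 5/1 ≈ 5.000
  cycle 1 → 1: weight = 5, length = 1, mean = 5/1 ≈ 5.000
  cycle 2 → 2: weight = 7, length = 1, mean = 7/1 ≈ 7.000
  cycle 0 → 1 → 0: weight = 6, length = 2, mean = 6/2 ≈ 3.000
  cycle 0 → 2 → 0: weight = 2, length = 2, mean = 2/2 ≈ 1.000
  cycle 1 → 0 → 1: weight = 6, length = 2, mean = 6/2 ≈ 3.000
Minimum mean = 1.000, attained e.g. along the cycle 0 → 2 → 0 with weight 2 and length 2. So λ(A) = 2/2 = 1.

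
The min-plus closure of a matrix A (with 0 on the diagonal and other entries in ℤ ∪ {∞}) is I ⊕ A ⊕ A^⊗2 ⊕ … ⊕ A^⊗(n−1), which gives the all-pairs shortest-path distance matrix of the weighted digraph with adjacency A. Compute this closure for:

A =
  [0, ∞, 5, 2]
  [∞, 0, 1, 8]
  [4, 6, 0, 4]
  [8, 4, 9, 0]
Closure =
  [0, 6, 5, 2]
  [5, 0, 1, 5]
  [4, 6, 0, 4]
  [8, 4, 5, 0]

This is the Floyd-Warshall all-pairs shortest-path computation. For each intermediate vertex k = 0, 1, …, 3, update dist[i][j] ← min(dist[i][j], dist[i][k] + dist[k][j]). The final matrix gives, for each (i, j), the minimum total weight of any directed path from i to j (possibly empty when i = j).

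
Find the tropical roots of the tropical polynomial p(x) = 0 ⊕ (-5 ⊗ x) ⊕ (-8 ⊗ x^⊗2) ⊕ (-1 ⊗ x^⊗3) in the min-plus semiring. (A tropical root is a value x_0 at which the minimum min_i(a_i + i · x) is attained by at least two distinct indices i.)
Roots: {-7, 3, 5}

Each tropical root is a break point of the lower envelope of the lines y = a_i + i · x (there are 4 lines, with slopes 0, 1, ..., 3). Only the lines that attain the minimum somewhere contribute to roots; other lines are dominated. Here the surviving (envelope) indices are i = 3, i = 2, i = 1, i = 0.
Intersections between consecutive envelope lines give the roots: for adjacent envelope indices i < j the intersection is x = (a_i − a_j) / (j − i). Reading off the sorted break points: {-7, 3, 5}.
Verification: at each break x_0, at least two indices attain the minimum of min_i(a_i + i · x_0).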